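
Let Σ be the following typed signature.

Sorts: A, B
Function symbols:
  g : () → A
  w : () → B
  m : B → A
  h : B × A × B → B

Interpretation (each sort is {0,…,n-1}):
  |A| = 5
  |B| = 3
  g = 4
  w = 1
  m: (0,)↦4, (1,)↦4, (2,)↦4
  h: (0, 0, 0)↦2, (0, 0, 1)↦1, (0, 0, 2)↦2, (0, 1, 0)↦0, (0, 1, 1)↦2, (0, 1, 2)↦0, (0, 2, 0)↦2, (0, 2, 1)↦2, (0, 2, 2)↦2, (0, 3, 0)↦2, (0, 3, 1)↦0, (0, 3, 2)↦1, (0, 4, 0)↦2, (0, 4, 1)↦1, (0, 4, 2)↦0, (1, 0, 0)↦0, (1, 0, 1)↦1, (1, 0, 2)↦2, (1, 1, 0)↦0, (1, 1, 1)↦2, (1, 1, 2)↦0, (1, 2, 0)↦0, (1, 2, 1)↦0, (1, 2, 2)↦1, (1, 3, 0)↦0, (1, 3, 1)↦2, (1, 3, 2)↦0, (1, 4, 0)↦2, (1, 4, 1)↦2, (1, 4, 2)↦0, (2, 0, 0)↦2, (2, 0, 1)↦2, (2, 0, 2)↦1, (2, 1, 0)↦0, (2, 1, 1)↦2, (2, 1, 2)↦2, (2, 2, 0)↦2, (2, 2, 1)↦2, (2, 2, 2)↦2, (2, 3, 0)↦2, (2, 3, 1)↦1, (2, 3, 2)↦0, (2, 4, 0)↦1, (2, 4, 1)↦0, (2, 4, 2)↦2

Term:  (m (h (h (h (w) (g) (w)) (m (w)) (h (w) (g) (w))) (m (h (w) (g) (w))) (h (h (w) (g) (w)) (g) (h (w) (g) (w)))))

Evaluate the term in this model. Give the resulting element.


  w = 1
  g = 4
  w = 1
  (h (w) (g) (w)) = h(1, 4, 1) = 2
  w = 1
  (m (w)) = m(1,) = 4
  w = 1
  g = 4
  w = 1
  (h (w) (g) (w)) = h(1, 4, 1) = 2
  (h (h (w) (g) (w)) (m (w)) (h (w) (g) (w))) = h(2, 4, 2) = 2
  w = 1
  g = 4
  w = 1
  (h (w) (g) (w)) = h(1, 4, 1) = 2
  (m (h (w) (g) (w))) = m(2,) = 4
  w = 1
  g = 4
  w = 1
  (h (w) (g) (w)) = h(1, 4, 1) = 2
  g = 4
  w = 1
  g = 4
  w = 1
  (h (w) (g) (w)) = h(1, 4, 1) = 2
  (h (h (w) (g) (w)) (g) (h (w) (g) (w))) = h(2, 4, 2) = 2
  (h (h (h (w) (g) (w)) (m (w)) (h (w) (g) (w))) (m (h (w) (g) (w))) (h (h (w) (g) (w)) (g) (h (w) (g) (w)))) = h(2, 4, 2) = 2
  (m (h (h (h (w) (g) (w)) (m (w)) (h (w) (g) (w))) (m (h (w) (g) (w))) (h (h (w) (g) (w)) (g) (h (w) (g) (w))))) = m(2,) = 4

value = 4


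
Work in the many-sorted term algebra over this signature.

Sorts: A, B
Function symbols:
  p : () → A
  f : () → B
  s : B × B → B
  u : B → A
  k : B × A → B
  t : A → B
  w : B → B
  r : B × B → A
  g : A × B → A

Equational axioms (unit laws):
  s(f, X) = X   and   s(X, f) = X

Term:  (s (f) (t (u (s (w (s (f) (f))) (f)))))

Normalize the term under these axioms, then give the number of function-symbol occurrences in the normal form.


1. (s (f) (t (u (s (w (s (f) (f))) (f)))))  →  (t (u (s (w (s (f) (f))) (f))))
2. (t (u (s (w (s (f) (f))) (f))))  →  (t (u (w (s (f) (f)))))
3. (t (u (w (s (f) (f)))))  →  (t (u (w (f))))
normal form: (t (u (w (f))))

size = 4


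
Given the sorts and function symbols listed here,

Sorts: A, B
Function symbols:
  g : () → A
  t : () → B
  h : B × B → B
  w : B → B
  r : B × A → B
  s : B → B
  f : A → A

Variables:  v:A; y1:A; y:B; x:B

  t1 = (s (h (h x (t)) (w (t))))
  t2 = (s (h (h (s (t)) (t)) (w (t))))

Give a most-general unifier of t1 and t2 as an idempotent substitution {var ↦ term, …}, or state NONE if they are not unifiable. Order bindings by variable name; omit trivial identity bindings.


{x ↦ (s (t))}


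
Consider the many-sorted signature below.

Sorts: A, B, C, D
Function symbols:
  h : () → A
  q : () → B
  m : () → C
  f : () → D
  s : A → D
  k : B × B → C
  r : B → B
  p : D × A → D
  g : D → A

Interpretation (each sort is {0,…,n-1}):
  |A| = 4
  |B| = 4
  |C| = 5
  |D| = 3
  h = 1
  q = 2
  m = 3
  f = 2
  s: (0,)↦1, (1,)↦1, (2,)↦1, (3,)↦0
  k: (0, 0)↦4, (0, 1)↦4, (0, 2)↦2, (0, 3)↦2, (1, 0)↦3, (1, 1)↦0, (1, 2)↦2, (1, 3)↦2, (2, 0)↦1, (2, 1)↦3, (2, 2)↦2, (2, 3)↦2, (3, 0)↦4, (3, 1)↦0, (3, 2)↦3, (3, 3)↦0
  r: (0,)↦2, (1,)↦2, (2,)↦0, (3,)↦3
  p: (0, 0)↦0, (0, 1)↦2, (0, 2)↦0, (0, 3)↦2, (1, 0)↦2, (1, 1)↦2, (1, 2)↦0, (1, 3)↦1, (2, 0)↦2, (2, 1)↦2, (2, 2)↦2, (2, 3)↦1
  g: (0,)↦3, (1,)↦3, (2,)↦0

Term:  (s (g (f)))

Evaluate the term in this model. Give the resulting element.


  f = 2
  (g (f)) = g(2,) = 0
  (s (g (f))) = s(0,) = 1

value = 1


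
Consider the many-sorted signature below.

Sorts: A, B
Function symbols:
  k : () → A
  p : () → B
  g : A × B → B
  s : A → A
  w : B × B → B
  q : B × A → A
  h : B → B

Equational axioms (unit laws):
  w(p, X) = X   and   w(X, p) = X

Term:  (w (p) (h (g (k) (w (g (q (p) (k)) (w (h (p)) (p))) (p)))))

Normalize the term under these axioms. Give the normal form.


1. (w (p) (h (g (k) (w (g (q (p) (k)) (w (h (p)) (p))) (p)))))  →  (h (g (k) (w (g (q (p) (k)) (w (h (p)) (p))) (p))))
2. (h (g (k) (w (g (q (p) (k)) (w (h (p)) (p))) (p))))  →  (h (g (k) (g (q (p) (k)) (w (h (p)) (p)))))
3. (h (g (k) (g (q (p) (k)) (w (h (p)) (p)))))  →  (h (g (k) (g (q (p) (k)) (h (p)))))

normal form = (h (g (k) (g (q (p) (k)) (h (p)))))


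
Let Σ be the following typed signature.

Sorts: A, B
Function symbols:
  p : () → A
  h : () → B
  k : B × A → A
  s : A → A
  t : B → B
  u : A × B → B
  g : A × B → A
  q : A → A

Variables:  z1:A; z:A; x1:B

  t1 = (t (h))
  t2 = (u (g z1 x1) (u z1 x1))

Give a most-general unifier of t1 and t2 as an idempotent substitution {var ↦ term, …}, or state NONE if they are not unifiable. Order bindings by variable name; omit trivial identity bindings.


NONE (not unifiable)

head clash or occurs-check failure — not unifiable


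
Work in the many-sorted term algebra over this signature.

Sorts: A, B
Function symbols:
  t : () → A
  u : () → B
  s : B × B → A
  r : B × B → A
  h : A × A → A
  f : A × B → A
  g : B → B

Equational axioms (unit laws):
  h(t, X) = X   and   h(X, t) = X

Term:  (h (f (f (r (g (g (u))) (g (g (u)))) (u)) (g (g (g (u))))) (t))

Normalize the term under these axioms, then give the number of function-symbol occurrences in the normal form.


1. (h (f (f (r (g (g (u))) (g (g (u)))) (u)) (g (g (g (u))))) (t))  →  (f (f (r (g (g (u))) (g (g (u)))) (u)) (g (g (g (u)))))
normal form: (f (f (r (g (g (u))) (g (g (u)))) (u)) (g (g (g (u)))))

size = 14


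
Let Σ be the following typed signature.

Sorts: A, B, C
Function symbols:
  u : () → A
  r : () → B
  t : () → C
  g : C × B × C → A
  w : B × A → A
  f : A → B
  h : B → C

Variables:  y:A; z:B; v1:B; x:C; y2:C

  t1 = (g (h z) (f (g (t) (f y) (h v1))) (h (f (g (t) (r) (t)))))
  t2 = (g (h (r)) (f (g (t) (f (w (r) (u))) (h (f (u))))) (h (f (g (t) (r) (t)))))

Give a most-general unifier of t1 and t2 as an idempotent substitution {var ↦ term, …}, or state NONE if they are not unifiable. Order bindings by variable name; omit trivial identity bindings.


{v1 ↦ (f (u)), y ↦ (w (r) (u)), z ↦ (r)}


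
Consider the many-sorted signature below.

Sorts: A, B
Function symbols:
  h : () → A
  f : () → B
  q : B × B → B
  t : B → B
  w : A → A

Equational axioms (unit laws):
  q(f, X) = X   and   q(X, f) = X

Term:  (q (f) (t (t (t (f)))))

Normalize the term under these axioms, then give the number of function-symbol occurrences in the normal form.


1. (q (f) (t (t (t (f)))))  →  (t (t (t (f))))
normal form: (t (t (t (f))))

size = 4


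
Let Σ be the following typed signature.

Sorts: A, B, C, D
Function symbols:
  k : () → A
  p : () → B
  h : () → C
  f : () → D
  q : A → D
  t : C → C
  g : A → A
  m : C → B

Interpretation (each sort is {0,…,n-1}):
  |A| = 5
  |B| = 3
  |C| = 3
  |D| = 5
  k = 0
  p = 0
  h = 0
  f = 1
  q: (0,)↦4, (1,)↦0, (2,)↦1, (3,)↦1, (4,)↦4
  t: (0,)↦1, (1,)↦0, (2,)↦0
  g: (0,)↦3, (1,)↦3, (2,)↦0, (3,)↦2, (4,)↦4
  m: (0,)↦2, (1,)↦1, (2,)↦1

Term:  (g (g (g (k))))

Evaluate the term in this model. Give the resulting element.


value = 0

  k = 0
  (g (k)) = g(0,) = 3
  (g (g (k))) = g(3,) = 2
  (g (g (g (k)))) = g(2,) = 0


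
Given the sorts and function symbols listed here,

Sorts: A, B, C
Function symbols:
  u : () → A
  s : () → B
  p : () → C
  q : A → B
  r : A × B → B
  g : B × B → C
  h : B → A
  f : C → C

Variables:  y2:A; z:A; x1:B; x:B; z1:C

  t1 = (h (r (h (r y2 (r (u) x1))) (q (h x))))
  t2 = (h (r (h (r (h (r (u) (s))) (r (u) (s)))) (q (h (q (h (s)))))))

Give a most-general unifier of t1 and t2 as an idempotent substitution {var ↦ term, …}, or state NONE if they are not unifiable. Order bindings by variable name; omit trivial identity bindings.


{x ↦ (q (h (s))), x1 ↦ (s), y2 ↦ (h (r (u) (s)))}


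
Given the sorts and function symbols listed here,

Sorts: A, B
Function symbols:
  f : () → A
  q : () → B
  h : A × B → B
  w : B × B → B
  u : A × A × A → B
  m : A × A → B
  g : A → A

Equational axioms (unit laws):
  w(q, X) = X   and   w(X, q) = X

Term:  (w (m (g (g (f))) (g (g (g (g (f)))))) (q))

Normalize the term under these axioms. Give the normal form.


1. (w (m (g (g (f))) (g (g (g (g (f)))))) (q))  →  (m (g (g (f))) (g (g (g (g (f))))))

normal form = (m (g (g (f))) (g (g (g (g (f))))))


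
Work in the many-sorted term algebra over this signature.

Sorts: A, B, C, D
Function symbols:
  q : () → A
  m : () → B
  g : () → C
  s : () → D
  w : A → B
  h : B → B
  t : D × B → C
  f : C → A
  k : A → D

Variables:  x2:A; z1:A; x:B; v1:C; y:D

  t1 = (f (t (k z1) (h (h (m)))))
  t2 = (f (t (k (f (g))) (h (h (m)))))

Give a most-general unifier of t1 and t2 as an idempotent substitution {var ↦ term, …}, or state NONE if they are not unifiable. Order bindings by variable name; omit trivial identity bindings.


{z1 ↦ (f (g))}


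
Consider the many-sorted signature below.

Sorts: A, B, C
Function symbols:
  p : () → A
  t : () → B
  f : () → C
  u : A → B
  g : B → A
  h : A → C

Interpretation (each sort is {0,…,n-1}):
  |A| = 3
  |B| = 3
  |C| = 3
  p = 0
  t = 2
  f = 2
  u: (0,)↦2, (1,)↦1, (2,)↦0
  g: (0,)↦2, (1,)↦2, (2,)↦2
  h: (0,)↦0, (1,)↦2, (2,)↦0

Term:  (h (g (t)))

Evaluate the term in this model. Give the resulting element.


value = 0

  t = 2
  (g (t)) = g(2,) = 2
  (h (g (t))) = h(2,) = 0


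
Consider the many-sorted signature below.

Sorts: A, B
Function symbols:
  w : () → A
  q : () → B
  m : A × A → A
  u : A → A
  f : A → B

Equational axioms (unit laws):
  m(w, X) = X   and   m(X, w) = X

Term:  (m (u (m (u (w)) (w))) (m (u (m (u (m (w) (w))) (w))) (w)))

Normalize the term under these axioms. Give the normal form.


1. (m (u (m (u (w)) (w))) (m (u (m (u (m (w) (w))) (w))) (w)))  →  (m (u (u (w))) (m (u (m (u (m (w) (w))) (w))) (w)))
2. (m (u (u (w))) (m (u (m (u (m (w) (w))) (w))) (w)))  →  (m (u (u (w))) (u (m (u (m (w) (w))) (w))))
3. (m (u (u (w))) (u (m (u (m (w) (w))) (w))))  →  (m (u (u (w))) (u (u (m (w) (w)))))
4. (m (u (u (w))) (u (u (m (w) (w)))))  →  (m (u (u (w))) (u (u (w))))

normal form = (m (u (u (w))) (u (u (w))))


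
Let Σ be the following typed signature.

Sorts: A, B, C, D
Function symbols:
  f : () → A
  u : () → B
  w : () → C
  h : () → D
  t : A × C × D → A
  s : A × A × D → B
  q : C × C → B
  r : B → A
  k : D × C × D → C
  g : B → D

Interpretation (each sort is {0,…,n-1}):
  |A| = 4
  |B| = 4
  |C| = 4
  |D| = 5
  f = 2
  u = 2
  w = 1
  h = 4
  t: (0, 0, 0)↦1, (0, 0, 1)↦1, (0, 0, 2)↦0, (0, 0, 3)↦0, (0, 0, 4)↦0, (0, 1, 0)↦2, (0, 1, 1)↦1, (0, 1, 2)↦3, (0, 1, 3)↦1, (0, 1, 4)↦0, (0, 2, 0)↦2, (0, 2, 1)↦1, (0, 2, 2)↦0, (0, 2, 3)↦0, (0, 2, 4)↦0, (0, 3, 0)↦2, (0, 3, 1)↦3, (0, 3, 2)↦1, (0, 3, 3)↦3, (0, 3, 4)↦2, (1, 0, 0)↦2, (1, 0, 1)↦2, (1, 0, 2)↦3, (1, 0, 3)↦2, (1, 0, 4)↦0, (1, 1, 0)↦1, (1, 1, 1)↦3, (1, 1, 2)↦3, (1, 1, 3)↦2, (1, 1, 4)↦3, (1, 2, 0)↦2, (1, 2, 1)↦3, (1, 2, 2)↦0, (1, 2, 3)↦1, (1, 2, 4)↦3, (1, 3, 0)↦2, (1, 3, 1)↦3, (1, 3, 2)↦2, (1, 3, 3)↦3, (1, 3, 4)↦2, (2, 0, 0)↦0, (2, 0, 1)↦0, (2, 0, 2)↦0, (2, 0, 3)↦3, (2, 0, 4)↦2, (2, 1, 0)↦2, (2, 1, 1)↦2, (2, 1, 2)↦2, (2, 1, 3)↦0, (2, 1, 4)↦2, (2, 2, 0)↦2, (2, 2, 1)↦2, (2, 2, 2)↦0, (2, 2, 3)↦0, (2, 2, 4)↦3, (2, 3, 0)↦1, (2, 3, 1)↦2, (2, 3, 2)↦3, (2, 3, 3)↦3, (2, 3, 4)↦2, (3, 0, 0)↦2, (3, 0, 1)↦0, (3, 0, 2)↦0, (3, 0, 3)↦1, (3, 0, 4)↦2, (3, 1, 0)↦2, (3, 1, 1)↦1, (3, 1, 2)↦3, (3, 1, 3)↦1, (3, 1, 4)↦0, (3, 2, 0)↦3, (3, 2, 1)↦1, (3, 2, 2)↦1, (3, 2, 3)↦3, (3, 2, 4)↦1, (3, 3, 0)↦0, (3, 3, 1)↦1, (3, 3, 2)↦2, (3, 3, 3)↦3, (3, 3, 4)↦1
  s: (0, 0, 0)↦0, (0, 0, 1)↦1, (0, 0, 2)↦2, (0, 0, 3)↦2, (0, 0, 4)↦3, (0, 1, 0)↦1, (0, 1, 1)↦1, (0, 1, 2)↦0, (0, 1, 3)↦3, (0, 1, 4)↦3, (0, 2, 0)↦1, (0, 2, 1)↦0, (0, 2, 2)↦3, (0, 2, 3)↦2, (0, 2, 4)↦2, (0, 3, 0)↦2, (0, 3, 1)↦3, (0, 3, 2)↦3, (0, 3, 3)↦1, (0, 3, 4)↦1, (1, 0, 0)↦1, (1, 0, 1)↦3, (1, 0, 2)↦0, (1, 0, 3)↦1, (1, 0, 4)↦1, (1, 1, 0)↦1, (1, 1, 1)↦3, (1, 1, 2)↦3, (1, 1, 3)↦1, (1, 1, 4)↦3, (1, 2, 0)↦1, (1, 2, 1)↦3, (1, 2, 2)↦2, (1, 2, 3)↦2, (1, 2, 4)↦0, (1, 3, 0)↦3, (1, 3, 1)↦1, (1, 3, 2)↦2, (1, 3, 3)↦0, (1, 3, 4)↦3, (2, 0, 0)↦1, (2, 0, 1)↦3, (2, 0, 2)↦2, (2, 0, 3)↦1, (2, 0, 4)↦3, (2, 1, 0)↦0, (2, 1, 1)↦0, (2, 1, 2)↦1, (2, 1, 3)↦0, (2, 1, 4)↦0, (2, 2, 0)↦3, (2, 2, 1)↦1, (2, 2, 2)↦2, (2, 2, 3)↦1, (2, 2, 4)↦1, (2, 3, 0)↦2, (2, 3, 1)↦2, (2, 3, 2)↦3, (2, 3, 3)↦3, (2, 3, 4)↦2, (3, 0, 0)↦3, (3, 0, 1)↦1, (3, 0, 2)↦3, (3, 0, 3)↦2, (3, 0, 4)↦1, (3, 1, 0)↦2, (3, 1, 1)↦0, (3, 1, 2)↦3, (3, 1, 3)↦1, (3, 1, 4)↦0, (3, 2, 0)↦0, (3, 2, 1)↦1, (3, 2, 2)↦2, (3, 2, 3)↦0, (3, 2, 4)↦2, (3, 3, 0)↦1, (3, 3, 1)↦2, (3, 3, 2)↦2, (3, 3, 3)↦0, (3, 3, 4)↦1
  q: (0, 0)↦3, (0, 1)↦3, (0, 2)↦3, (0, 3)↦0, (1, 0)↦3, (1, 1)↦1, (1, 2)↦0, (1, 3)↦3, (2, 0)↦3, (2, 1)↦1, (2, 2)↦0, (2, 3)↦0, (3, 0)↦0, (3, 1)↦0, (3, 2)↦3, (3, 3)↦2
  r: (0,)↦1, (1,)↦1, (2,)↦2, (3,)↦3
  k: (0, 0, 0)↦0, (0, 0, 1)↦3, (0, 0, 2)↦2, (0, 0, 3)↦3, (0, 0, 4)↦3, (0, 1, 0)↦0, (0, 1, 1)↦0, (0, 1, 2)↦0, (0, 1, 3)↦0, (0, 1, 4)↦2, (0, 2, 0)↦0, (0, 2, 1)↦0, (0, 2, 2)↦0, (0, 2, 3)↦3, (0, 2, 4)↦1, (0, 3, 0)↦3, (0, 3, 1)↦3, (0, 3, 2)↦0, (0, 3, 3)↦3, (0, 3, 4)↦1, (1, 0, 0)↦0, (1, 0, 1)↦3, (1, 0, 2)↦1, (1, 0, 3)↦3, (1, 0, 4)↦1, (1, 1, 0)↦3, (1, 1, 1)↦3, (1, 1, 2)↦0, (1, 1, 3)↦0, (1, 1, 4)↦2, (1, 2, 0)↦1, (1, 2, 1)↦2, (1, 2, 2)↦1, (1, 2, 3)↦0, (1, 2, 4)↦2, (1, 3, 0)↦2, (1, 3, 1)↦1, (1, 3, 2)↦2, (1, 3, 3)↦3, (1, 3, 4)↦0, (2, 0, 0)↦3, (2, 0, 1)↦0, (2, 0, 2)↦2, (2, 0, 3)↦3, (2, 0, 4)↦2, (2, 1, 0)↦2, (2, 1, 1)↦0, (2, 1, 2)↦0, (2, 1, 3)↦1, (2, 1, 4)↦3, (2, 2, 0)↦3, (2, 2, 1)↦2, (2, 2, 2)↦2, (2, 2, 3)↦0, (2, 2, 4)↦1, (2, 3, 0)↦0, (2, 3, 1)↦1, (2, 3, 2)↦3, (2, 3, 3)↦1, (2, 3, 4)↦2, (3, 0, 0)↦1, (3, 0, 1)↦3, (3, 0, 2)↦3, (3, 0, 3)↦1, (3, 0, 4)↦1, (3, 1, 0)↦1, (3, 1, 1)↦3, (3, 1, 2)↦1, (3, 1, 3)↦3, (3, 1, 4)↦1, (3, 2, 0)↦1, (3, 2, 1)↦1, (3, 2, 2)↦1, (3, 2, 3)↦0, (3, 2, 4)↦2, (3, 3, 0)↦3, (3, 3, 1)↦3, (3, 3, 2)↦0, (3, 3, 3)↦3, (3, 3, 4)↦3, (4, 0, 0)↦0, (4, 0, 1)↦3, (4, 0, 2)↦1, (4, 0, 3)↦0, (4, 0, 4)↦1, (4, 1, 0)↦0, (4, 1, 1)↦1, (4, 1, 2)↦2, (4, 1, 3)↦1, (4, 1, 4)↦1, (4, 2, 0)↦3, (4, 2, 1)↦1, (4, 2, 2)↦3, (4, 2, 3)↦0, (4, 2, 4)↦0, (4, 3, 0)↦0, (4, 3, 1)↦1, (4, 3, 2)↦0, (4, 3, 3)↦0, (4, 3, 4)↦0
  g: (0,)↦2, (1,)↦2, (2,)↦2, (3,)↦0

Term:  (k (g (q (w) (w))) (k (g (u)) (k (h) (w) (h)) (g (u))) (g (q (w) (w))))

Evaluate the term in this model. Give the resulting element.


value = 2

  w = 1
  w = 1
  (q (w) (w)) = q(1, 1) = 1
  (g (q (w) (w))) = g(1,) = 2
  u = 2
  (g (u)) = g(2,) = 2
  h = 4
  w = 1
  h = 4
  (k (h) (w) (h)) = k(4, 1, 4) = 1
  u = 2
  (g (u)) = g(2,) = 2
  (k (g (u)) (k (h) (w) (h)) (g (u))) = k(2, 1, 2) = 0
  w = 1
  w = 1
  (q (w) (w)) = q(1, 1) = 1
  (g (q (w) (w))) = g(1,) = 2
  (k (g (q (w) (w))) (k (g (u)) (k (h) (w) (h)) (g (u))) (g (q (w) (w)))) = k(2, 0, 2) = 2


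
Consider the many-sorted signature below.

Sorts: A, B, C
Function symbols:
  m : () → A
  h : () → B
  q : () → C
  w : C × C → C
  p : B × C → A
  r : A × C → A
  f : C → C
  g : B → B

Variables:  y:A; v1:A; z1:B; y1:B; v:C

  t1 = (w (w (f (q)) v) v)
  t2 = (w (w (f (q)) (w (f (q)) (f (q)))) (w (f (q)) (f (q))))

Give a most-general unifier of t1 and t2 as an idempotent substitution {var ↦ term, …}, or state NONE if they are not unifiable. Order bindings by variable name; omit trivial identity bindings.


{v ↦ (w (f (q)) (f (q)))}


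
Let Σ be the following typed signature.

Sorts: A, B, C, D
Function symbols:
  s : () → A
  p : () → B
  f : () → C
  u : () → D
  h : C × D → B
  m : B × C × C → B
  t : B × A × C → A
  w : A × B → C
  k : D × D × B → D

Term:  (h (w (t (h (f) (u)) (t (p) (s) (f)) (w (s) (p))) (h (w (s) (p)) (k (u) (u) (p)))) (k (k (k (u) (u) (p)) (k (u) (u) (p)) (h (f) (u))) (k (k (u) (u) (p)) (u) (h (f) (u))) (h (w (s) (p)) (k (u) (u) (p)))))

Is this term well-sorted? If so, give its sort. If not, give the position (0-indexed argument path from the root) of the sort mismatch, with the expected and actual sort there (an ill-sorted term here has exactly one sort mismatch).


well-sorted; sort = B

        (f) : C
        (u) : D
      (h (f) (u)) : B
        (p) : B
        (s) : A
        (f) : C
      (t (p) (s) (f)) : A
        (s) : A
        (p) : B
      (w (s) (p)) : C
    (t (h (f) (u)) (t (p) (s) (f)) (w (s) (p))) : A
        (s) : A
        (p) : B
      (w (s) (p)) : C
        (u) : D
        (u) : D
        (p) : B
      (k (u) (u) (p)) : D
    (h (w (s) (p)) (k (u) (u) (p))) : B
  (w (t (h (f) (u)) (t (p) (s) (f)) (w (s) (p))) (h (w (s) (p)) (k (u) (u) (p)))) : C
        (u) : D
        (u) : D
        (p) : B
      (k (u) (u) (p)) : D
        (u) : D
        (u) : D
        (p) : B
      (k (u) (u) (p)) : D
        (f) : C
        (u) : D
      (h (f) (u)) : B
    (k (k (u) (u) (p)) (k (u) (u) (p)) (h (f) (u))) : D
        (u) : D
        (u) : D
        (p) : B
      (k (u) (u) (p)) : D
      (u) : D
        (f) : C
        (u) : D
      (h (f) (u)) : B
    (k (k (u) (u) (p)) (u) (h (f) (u))) : D
        (s) : A
        (p) : B
      (w (s) (p)) : C
        (u) : D
        (u) : D
        (p) : B
      (k (u) (u) (p)) : D
    (h (w (s) (p)) (k (u) (u) (p))) : B
  (k (k (k (u) (u) (p)) (k (u) (u) (p)) (h (f) (u))) (k (k (u) (u) (p)) (u) (h (f) (u))) (h (w (s) (p)) (k (u) (u) (p)))) : D
(h (w (t (h (f) (u)) (t (p) (s) (f)) (w (s) (p))) (h (w (s) (p)) (k (u) (u) (p)))) (k (k (k (u) (u) (p)) (k (u) (u) (p)) (h (f) (u))) (k (k (u) (u) (p)) (u) (h (f) (u))) (h (w (s) (p)) (k (u) (u) (p))))) : B


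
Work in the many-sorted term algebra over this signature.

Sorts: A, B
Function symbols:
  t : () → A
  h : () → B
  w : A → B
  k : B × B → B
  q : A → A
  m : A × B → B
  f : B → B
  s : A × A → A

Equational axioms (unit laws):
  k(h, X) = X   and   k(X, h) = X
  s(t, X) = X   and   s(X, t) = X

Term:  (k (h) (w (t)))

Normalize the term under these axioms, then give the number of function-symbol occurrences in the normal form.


size = 2

1. (k (h) (w (t)))  →  (w (t))
normal form: (w (t))


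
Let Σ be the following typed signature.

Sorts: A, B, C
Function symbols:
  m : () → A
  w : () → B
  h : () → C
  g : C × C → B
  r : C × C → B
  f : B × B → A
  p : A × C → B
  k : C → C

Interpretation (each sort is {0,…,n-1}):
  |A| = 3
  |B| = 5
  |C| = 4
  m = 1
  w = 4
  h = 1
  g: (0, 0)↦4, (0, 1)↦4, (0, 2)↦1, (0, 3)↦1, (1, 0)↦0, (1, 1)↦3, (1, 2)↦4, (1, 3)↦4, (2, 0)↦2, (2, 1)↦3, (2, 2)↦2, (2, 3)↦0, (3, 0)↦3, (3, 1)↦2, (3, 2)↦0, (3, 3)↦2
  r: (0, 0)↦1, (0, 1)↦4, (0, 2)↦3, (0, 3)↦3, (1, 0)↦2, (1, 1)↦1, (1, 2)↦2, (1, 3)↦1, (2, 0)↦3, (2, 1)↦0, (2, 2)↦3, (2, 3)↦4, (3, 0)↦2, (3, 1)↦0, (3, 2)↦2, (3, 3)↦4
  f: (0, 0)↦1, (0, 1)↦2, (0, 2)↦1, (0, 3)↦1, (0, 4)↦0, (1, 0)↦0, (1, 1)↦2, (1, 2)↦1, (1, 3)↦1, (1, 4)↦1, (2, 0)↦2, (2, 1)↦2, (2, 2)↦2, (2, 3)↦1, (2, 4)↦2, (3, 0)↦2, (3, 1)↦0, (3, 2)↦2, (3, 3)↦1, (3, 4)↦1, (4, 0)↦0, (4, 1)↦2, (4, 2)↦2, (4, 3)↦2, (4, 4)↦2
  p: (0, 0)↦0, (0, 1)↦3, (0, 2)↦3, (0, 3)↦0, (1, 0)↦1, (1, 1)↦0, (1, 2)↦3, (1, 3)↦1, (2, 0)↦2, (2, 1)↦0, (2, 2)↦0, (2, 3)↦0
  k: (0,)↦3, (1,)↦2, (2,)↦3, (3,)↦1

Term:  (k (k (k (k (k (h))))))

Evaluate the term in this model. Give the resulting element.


value = 3

  h = 1
  (k (h)) = k(1,) = 2
  (k (k (h))) = k(2,) = 3
  (k (k (k (h)))) = k(3,) = 1
  (k (k (k (k (h))))) = k(1,) = 2
  (k (k (k (k (k (h)))))) = k(2,) = 3


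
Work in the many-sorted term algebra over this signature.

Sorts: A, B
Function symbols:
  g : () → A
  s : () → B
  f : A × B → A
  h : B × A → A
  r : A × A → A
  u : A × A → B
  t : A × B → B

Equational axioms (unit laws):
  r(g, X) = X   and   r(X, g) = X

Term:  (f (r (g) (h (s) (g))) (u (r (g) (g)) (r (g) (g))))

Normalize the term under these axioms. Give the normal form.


normal form = (f (h (s) (g)) (u (g) (g)))

1. (f (r (g) (h (s) (g))) (u (r (g) (g)) (r (g) (g))))  →  (f (h (s) (g)) (u (r (g) (g)) (r (g) (g))))
2. (f (h (s) (g)) (u (r (g) (g)) (r (g) (g))))  →  (f (h (s) (g)) (u (g) (r (g) (g))))
3. (f (h (s) (g)) (u (g) (r (g) (g))))  →  (f (h (s) (g)) (u (g) (g)))


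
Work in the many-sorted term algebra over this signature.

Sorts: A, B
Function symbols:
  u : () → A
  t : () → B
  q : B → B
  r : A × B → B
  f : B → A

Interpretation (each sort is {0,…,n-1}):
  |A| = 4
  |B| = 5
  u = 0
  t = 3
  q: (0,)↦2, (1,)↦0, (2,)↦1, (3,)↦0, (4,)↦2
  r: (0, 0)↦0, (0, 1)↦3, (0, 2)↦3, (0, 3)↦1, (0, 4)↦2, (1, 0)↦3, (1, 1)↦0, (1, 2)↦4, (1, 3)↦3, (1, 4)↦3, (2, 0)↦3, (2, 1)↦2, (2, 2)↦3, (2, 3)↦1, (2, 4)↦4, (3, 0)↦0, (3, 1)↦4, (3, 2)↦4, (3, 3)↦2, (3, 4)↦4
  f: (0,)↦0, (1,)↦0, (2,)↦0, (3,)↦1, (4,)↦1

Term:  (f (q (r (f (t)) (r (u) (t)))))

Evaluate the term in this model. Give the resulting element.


  t = 3
  (f (t)) = f(3,) = 1
  u = 0
  t = 3
  (r (u) (t)) = r(0, 3) = 1
  (r (f (t)) (r (u) (t))) = r(1, 1) = 0
  (q (r (f (t)) (r (u) (t)))) = q(0,) = 2
  (f (q (r (f (t)) (r (u) (t))))) = f(2,) = 0

value = 0


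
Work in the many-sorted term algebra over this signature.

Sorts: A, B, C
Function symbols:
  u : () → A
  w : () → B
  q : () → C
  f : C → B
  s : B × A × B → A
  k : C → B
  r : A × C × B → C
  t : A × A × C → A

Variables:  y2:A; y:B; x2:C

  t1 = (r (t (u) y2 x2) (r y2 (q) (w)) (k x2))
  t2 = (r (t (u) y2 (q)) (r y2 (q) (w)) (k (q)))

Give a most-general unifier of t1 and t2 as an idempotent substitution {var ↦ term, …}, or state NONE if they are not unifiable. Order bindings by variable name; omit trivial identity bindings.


{x2 ↦ (q)}


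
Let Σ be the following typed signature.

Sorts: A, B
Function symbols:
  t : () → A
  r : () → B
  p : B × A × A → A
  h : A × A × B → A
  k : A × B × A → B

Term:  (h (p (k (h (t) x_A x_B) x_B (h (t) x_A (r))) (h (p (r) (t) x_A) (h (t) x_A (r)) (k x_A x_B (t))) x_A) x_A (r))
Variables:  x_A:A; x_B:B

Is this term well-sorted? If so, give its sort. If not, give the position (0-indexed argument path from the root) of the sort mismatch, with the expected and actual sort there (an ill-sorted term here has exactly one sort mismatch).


        (t) : A
        x_A : A
        x_B : B
      (h (t) x_A x_B) : A
      x_B : B
        (t) : A
        x_A : A
        (r) : B
      (h (t) x_A (r)) : A
    (k (h (t) x_A x_B) x_B (h (t) x_A (r))) : B
        (r) : B
        (t) : A
        x_A : A
      (p (r) (t) x_A) : A
        (t) : A
        x_A : A
        (r) : B
      (h (t) x_A (r)) : A
        x_A : A
        x_B : B
        (t) : A
      (k x_A x_B (t)) : B
    (h (p (r) (t) x_A) (h (t) x_A (r)) (k x_A x_B (t))) : A
    x_A : A
  (p (k (h (t) x_A x_B) x_B (h (t) x_A (r))) (h (p (r) (t) x_A) (h (t) x_A (r)) (k x_A x_B (t))) x_A) : A
  x_A : A
  (r) : B
(h (p (k (h (t) x_A x_B) x_B (h (t) x_A (r))) (h (p (r) (t) x_A) (h (t) x_A (r)) (k x_A x_B (t))) x_A) x_A (r)) : A

well-sorted; sort = A


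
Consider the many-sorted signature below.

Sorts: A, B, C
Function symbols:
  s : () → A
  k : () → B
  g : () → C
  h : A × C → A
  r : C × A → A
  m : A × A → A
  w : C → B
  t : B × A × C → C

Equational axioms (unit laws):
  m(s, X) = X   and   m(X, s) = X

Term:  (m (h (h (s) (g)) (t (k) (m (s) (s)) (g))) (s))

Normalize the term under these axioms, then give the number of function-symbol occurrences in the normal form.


size = 8

1. (m (h (h (s) (g)) (t (k) (m (s) (s)) (g))) (s))  →  (h (h (s) (g)) (t (k) (m (s) (s)) (g)))
2. (h (h (s) (g)) (t (k) (m (s) (s)) (g)))  →  (h (h (s) (g)) (t (k) (s) (g)))
normal form: (h (h (s) (g)) (t (k) (s) (g)))


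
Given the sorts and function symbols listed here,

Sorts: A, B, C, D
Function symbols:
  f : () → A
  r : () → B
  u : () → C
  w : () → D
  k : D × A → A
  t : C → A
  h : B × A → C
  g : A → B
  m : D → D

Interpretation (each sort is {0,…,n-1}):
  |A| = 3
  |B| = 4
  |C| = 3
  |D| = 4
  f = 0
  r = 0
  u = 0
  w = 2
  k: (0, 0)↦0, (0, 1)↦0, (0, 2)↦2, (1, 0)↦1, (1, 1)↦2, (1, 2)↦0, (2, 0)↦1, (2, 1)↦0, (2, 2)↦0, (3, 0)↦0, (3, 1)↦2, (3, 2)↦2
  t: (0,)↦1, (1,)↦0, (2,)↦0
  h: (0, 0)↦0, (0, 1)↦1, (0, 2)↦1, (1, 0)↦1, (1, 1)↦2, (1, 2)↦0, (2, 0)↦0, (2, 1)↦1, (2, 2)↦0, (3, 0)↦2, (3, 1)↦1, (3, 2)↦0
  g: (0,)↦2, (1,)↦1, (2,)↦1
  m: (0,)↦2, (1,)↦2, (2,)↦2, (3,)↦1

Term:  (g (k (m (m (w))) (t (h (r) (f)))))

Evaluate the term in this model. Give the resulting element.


value = 2

  w = 2
  (m (w)) = m(2,) = 2
  (m (m (w))) = m(2,) = 2
  r = 0
  f = 0
  (h (r) (f)) = h(0, 0) = 0
  (t (h (r) (f))) = t(0,) = 1
  (k (m (m (w))) (t (h (r) (f)))) = k(2, 1) = 0
  (g (k (m (m (w))) (t (h (r) (f))))) = g(0,) = 2


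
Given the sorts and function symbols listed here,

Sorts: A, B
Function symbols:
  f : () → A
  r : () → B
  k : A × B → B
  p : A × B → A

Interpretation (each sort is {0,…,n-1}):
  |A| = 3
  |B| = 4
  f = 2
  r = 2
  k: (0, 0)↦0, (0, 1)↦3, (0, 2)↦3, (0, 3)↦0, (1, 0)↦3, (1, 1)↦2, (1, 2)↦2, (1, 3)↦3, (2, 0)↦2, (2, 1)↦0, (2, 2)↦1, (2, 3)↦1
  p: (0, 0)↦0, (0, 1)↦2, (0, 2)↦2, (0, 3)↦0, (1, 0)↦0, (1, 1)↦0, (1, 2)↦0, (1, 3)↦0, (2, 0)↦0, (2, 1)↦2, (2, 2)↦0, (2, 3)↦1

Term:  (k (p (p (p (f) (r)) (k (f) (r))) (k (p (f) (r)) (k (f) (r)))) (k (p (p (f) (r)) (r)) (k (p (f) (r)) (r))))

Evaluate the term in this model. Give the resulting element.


  f = 2
  r = 2
  (p (f) (r)) = p(2, 2) = 0
  f = 2
  r = 2
  (k (f) (r)) = k(2, 2) = 1
  (p (p (f) (r)) (k (f) (r))) = p(0, 1) = 2
  f = 2
  r = 2
  (p (f) (r)) = p(2, 2) = 0
  f = 2
  r = 2
  (k (f) (r)) = k(2, 2) = 1
  (k (p (f) (r)) (k (f) (r))) = k(0, 1) = 3
  (p (p (p (f) (r)) (k (f) (r))) (k (p (f) (r)) (k (f) (r)))) = p(2, 3) = 1
  f = 2
  r = 2
  (p (f) (r)) = p(2, 2) = 0
  r = 2
  (p (p (f) (r)) (r)) = p(0, 2) = 2
  f = 2
  r = 2
  (p (f) (r)) = p(2, 2) = 0
  r = 2
  (k (p (f) (r)) (r)) = k(0, 2) = 3
  (k (p (p (f) (r)) (r)) (k (p (f) (r)) (r))) = k(2, 3) = 1
  (k (p (p (p (f) (r)) (k (f) (r))) (k (p (f) (r)) (k (f) (r)))) (k (p (p (f) (r)) (r)) (k (p (f) (r)) (r)))) = k(1, 1) = 2

value = 2


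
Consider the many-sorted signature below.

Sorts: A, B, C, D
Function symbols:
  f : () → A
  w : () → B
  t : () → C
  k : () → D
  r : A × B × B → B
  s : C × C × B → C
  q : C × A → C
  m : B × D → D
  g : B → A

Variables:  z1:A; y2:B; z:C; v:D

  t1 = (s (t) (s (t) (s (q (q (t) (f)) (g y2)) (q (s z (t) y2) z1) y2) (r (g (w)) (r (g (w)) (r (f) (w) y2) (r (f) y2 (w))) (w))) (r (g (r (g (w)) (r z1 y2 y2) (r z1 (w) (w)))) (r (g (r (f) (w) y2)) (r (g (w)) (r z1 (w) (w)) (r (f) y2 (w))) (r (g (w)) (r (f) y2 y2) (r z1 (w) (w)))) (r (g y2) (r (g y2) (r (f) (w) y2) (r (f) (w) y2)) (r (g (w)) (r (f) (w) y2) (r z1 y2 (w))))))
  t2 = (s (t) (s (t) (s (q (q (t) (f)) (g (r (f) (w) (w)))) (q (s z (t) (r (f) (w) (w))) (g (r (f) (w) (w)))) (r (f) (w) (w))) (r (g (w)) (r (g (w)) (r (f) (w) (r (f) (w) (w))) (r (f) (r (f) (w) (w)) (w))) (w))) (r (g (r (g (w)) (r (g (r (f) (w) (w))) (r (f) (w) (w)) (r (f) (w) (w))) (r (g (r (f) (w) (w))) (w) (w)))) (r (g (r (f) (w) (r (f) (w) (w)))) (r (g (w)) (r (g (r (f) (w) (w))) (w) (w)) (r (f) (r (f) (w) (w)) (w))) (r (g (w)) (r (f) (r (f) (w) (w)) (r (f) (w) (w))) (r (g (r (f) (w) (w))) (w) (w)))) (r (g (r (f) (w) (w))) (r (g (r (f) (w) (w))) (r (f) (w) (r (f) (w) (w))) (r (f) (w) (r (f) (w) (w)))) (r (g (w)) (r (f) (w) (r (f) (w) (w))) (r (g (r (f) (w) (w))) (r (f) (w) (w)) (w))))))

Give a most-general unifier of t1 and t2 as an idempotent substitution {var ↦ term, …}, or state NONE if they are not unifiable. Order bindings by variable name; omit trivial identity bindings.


{y2 ↦ (r (f) (w) (w)), z1 ↦ (g (r (f) (w) (w)))}


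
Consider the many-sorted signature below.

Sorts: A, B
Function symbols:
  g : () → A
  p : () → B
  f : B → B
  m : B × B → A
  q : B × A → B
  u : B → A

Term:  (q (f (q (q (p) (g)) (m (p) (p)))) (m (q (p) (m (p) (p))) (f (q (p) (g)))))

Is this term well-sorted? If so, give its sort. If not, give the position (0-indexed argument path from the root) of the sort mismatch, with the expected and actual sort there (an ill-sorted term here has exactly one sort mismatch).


well-sorted; sort = B

        (p) : B
        (g) : A
      (q (p) (g)) : B
        (p) : B
        (p) : B
      (m (p) (p)) : A
    (q (q (p) (g)) (m (p) (p))) : B
  (f (q (q (p) (g)) (m (p) (p)))) : B
      (p) : B
        (p) : B
        (p) : B
      (m (p) (p)) : A
    (q (p) (m (p) (p))) : B
        (p) : B
        (g) : A
      (q (p) (g)) : B
    (f (q (p) (g))) : B
  (m (q (p) (m (p) (p))) (f (q (p) (g)))) : A
(q (f (q (q (p) (g)) (m (p) (p)))) (m (q (p) (m (p) (p))) (f (q (p) (g))))) : B


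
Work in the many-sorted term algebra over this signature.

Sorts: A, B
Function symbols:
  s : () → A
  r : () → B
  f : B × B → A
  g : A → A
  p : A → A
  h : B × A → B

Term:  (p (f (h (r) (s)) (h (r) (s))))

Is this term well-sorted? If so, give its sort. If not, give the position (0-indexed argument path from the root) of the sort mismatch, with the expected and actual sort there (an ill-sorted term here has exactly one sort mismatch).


      (r) : B
      (s) : A
    (h (r) (s)) : B
      (r) : B
      (s) : A
    (h (r) (s)) : B
  (f (h (r) (s)) (h (r) (s))) : A
(p (f (h (r) (s)) (h (r) (s)))) : A

well-sorted; sort = A


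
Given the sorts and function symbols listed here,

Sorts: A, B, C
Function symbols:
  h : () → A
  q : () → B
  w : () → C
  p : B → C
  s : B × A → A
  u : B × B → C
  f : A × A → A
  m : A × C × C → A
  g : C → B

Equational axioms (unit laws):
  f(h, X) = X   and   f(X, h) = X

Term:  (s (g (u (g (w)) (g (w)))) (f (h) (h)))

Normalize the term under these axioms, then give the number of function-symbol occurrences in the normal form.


size = 8

1. (s (g (u (g (w)) (g (w)))) (f (h) (h)))  →  (s (g (u (g (w)) (g (w)))) (h))
normal form: (s (g (u (g (w)) (g (w)))) (h))


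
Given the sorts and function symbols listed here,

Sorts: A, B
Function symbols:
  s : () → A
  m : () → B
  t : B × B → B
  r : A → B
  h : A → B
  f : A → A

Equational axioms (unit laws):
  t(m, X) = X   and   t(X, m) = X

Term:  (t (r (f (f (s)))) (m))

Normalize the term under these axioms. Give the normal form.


1. (t (r (f (f (s)))) (m))  →  (r (f (f (s))))

normal form = (r (f (f (s))))


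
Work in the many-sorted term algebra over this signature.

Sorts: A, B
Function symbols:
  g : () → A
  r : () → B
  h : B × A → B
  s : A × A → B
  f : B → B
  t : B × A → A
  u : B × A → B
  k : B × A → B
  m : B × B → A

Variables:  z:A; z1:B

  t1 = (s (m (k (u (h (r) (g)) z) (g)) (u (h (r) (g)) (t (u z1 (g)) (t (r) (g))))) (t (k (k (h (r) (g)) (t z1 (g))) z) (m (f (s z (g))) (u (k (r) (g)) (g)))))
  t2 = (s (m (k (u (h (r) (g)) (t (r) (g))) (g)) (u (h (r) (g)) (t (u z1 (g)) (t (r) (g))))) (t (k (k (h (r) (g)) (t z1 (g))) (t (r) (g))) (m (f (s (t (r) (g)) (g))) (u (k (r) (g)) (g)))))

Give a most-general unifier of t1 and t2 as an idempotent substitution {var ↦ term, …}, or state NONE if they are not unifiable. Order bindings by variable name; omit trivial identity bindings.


{z ↦ (t (r) (g))}


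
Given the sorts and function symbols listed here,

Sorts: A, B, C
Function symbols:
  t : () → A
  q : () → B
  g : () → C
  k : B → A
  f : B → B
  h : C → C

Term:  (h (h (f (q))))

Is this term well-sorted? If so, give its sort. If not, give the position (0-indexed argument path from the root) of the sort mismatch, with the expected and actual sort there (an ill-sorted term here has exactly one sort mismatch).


ill-sorted at position [0, 0]: expected C, got B

      (q) : B
    (f (q)) : B
  (h (f (q))) : ✗ arg 0 at [0, 0] has sort B, expected C


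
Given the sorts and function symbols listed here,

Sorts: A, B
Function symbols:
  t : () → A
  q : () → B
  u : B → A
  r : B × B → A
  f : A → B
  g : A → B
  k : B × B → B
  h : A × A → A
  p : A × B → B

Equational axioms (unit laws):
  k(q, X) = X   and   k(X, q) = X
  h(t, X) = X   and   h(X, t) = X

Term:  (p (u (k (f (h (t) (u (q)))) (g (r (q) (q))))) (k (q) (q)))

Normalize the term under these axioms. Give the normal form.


normal form = (p (u (k (f (u (q))) (g (r (q) (q))))) (q))

1. (p (u (k (f (h (t) (u (q)))) (g (r (q) (q))))) (k (q) (q)))  →  (p (u (k (f (u (q))) (g (r (q) (q))))) (k (q) (q)))
2. (p (u (k (f (u (q))) (g (r (q) (q))))) (k (q) (q)))  →  (p (u (k (f (u (q))) (g (r (q) (q))))) (q))


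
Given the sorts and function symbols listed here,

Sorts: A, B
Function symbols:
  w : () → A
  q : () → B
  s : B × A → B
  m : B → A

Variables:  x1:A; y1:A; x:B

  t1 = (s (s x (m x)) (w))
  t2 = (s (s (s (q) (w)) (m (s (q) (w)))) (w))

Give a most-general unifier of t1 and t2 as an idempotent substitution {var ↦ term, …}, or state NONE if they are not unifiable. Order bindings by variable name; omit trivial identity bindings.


{x ↦ (s (q) (w))}


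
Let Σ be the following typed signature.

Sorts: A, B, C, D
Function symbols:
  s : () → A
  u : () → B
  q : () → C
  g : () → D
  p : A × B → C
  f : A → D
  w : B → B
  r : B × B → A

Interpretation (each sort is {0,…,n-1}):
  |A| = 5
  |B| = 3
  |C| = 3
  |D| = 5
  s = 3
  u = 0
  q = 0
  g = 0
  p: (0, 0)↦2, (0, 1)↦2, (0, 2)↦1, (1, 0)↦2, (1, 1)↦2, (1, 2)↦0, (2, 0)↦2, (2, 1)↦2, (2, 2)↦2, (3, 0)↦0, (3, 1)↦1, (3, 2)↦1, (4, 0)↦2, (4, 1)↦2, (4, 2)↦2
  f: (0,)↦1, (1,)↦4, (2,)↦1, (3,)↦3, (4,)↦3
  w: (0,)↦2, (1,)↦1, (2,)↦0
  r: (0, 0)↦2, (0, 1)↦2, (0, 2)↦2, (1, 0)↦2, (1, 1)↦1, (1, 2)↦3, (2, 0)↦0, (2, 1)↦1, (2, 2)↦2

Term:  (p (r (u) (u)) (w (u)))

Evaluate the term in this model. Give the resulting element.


value = 2

  u = 0
  u = 0
  (r (u) (u)) = r(0, 0) = 2
  u = 0
  (w (u)) = w(0,) = 2
  (p (r (u) (u)) (w (u))) = p(2, 2) = 2


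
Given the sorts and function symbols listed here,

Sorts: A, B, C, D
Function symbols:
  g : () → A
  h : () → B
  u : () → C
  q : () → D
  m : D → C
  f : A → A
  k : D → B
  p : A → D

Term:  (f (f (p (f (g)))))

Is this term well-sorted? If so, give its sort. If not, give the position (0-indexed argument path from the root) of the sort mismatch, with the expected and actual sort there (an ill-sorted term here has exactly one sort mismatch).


ill-sorted at position [0, 0]: expected A, got D

        (g) : A
      (f (g)) : A
    (p (f (g))) : D
  (f (p (f (g)))) : ✗ arg 0 at [0, 0] has sort D, expected A


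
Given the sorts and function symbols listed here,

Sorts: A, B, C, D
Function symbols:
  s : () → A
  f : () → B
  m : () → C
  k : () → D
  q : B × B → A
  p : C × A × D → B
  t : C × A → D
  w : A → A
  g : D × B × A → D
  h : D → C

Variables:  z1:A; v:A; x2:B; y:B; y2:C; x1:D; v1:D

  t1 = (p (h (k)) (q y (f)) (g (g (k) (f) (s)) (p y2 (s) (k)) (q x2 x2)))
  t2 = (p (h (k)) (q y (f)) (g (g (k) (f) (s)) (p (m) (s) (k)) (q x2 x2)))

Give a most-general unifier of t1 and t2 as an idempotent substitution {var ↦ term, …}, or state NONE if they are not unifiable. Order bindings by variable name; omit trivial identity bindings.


{y2 ↦ (m)}


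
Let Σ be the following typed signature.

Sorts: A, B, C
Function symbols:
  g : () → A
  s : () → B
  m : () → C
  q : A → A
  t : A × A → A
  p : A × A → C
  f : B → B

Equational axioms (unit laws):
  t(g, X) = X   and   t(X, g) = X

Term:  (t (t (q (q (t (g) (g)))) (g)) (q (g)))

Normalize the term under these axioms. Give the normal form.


normal form = (t (q (q (g))) (q (g)))

1. (t (t (q (q (t (g) (g)))) (g)) (q (g)))  →  (t (q (q (t (g) (g)))) (q (g)))
2. (t (q (q (t (g) (g)))) (q (g)))  →  (t (q (q (g))) (q (g)))


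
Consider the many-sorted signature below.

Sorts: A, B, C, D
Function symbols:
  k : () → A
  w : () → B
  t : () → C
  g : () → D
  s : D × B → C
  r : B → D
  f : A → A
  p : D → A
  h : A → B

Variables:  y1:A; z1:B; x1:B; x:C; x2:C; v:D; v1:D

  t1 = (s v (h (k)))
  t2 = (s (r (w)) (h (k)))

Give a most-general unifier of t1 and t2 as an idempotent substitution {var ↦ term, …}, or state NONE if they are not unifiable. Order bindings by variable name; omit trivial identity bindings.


{v ↦ (r (w))}


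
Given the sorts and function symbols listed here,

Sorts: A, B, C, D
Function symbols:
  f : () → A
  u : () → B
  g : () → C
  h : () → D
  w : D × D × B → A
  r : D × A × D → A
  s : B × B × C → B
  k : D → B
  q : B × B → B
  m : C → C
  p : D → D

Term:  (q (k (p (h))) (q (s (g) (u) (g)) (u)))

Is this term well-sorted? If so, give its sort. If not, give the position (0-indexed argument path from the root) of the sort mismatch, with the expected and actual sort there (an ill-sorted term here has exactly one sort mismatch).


      (h) : D
    (p (h)) : D
  (k (p (h))) : B
      (g) : C
      (u) : B
      (g) : C
    (s (g) (u) (g)) : ✗ arg 0 at [1, 0, 0] has sort C, expected B
    (u) : B

ill-sorted at position [1, 0, 0]: expected B, got C


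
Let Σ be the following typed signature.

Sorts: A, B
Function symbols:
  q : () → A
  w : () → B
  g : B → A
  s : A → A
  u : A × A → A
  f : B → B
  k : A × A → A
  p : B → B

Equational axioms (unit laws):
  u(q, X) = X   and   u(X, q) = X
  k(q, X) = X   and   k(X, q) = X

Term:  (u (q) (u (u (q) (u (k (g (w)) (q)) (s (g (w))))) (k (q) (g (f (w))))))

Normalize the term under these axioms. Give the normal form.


normal form = (u (u (g (w)) (s (g (w)))) (g (f (w))))

1. (u (q) (u (u (q) (u (k (g (w)) (q)) (s (g (w))))) (k (q) (g (f (w))))))  →  (u (u (q) (u (k (g (w)) (q)) (s (g (w))))) (k (q) (g (f (w)))))
2. (u (u (q) (u (k (g (w)) (q)) (s (g (w))))) (k (q) (g (f (w)))))  →  (u (u (k (g (w)) (q)) (s (g (w)))) (k (q) (g (f (w)))))
3. (u (u (k (g (w)) (q)) (s (g (w)))) (k (q) (g (f (w)))))  →  (u (u (g (w)) (s (g (w)))) (k (q) (g (f (w)))))
4. (u (u (g (w)) (s (g (w)))) (k (q) (g (f (w)))))  →  (u (u (g (w)) (s (g (w)))) (g (f (w))))


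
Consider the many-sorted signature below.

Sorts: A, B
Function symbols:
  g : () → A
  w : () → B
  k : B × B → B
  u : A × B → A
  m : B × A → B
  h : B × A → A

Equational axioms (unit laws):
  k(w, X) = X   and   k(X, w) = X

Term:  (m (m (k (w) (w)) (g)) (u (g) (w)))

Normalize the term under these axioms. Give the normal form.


1. (m (m (k (w) (w)) (g)) (u (g) (w)))  →  (m (m (w) (g)) (u (g) (w)))

normal form = (m (m (w) (g)) (u (g) (w)))


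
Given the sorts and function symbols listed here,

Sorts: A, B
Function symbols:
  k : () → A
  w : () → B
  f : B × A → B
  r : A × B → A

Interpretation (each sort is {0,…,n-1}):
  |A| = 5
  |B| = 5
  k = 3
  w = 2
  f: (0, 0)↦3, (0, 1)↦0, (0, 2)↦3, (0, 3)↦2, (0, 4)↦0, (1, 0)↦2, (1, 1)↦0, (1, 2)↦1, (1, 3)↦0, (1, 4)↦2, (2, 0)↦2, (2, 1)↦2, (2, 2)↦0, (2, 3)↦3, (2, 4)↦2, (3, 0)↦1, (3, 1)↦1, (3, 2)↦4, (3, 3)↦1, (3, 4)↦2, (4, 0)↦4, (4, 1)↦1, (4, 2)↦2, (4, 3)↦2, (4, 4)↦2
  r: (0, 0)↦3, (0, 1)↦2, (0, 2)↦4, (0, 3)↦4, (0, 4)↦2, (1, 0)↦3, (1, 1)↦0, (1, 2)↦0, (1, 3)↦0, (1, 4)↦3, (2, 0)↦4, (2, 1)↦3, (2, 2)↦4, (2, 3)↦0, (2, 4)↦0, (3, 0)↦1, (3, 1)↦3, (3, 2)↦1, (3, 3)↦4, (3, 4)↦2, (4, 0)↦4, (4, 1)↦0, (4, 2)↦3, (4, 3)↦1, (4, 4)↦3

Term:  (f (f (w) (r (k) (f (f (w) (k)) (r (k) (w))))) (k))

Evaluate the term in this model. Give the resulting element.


value = 1

  w = 2
  k = 3
  w = 2
  k = 3
  (f (w) (k)) = f(2, 3) = 3
  k = 3
  w = 2
  (r (k) (w)) = r(3, 2) = 1
  (f (f (w) (k)) (r (k) (w))) = f(3, 1) = 1
  (r (k) (f (f (w) (k)) (r (k) (w)))) = r(3, 1) = 3
  (f (w) (r (k) (f (f (w) (k)) (r (k) (w))))) = f(2, 3) = 3
  k = 3
  (f (f (w) (r (k) (f (f (w) (k)) (r (k) (w))))) (k)) = f(3, 3) = 1
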